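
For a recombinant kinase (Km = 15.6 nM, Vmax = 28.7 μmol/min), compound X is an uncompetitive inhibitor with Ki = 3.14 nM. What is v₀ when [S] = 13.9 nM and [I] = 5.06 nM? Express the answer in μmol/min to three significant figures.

7.69 μmol/min

With α = 1 + [I]/Ki = 1 + 5.06/3.14 = 2.611, the uncompetitive rate law is v = (Vmax/α)·[S] / (Km/α + [S]).
v = (28.7/2.611)×13.9 / (15.6/2.611 + 13.9) = 152.8/19.87 = 7.69 μmol/min.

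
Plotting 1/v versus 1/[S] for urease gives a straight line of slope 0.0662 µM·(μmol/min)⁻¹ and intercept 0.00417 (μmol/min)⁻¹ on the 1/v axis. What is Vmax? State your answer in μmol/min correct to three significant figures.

The y-intercept of a Lineweaver–Burk plot equals 1/Vmax, so Vmax = 1/0.00417 = 240 μmol/min.

240 μmol/min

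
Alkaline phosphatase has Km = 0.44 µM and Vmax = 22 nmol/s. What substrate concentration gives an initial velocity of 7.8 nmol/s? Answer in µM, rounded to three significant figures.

The required fractional saturation is v/Vmax = 7.8/22 = 0.3545.
Then [S]/(Km+[S]) = 0.3545 ⇒ [S] = 0.44 × 0.3545/(1 − 0.3545) = 0.242 µM.

0.242 µM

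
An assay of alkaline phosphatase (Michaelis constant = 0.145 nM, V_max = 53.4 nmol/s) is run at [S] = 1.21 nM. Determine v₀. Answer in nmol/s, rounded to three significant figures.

[S]/(Km+[S]) = 1.21/1.355 = 0.8930, the fractional saturation.
v = 0.8930 × Vmax = 0.8930 × 53.4 = 47.7 nmol/s.

47.7 nmol/s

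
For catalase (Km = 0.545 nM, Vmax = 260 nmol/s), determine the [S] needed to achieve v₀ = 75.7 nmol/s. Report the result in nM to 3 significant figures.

The required fractional saturation is v/Vmax = 75.7/260 = 0.2912.
Then [S]/(Km+[S]) = 0.2912 ⇒ [S] = 0.545 × 0.2912/(1 − 0.2912) = 0.224 nM.

0.224 nM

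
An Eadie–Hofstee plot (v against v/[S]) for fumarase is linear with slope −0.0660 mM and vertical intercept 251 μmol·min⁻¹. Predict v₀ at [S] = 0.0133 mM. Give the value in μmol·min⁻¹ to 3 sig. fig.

42.1 μmol·min⁻¹

In the Eadie–Hofstee form v = Vmax − Km·(v/[S]), the slope is −Km and the intercept is Vmax, so Km = 0.0660 mM and Vmax = 251 μmol·min⁻¹.
v = 251 × 0.0133/(0.0660 + 0.0133) = 42.1 μmol·min⁻¹.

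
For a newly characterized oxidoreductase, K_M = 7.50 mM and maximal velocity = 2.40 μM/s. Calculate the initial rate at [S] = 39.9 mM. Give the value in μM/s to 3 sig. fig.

2.02 μM/s

[S]/(Km+[S]) = 39.9/47.40 = 0.8418, the fractional saturation.
v = 0.8418 × Vmax = 0.8418 × 2.40 = 2.02 μM/s.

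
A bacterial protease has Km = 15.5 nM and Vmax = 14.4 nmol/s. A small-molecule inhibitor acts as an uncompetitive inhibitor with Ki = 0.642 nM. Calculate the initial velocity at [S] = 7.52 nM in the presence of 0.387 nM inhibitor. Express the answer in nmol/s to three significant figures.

3.93 nmol/s

With α = 1 + [I]/Ki = 1 + 0.387/0.642 = 1.603, the uncompetitive rate law is v = (Vmax/α)·[S] / (Km/α + [S]).
v = (14.4/1.603)×7.52 / (15.5/1.603 + 7.52) = 67.56/17.19 = 3.93 nmol/s.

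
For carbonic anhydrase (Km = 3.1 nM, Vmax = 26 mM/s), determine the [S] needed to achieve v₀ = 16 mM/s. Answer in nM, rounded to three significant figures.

The required fractional saturation is v/Vmax = 16/26 = 0.6154.
Then [S]/(Km+[S]) = 0.6154 ⇒ [S] = 3.1 × 0.6154/(1 − 0.6154) = 4.96 nM.

4.96 nM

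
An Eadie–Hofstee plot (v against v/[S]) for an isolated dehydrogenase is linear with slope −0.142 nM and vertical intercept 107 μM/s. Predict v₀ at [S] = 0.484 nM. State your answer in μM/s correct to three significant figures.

In the Eadie–Hofstee form v = Vmax − Km·(v/[S]), the slope is −Km and the intercept is Vmax, so Km = 0.142 nM and Vmax = 107 μM/s.
v = 107 × 0.484/(0.142 + 0.484) = 82.7 μM/s.

82.7 μM/s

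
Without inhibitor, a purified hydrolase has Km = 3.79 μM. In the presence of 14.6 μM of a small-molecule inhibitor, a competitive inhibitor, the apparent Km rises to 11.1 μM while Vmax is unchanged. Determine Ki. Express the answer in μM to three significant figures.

7.57 μM

Competitive: Km,app = α·Km with α = 1 + [I]/Ki.
α = Km,app/Km = 11.1/3.79 = 2.929.
Ki = [I]/(α − 1) = 14.6/1.929 = 7.57 μM.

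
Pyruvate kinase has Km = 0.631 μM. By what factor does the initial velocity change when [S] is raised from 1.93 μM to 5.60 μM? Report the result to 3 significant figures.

1.19

The fractional saturations are [S]/(Km+[S]) = 1.93/2.561 = 0.7536 and 5.60/6.231 = 0.8987.
v₂/v₁ is just their ratio: 0.8987/0.7536 = 1.19.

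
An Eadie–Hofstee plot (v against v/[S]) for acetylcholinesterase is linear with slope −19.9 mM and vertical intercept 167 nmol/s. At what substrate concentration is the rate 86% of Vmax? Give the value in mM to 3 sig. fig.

122 mM

The Eadie–Hofstee slope gives Km = 19.9 mM (slope = −Km).
v/Vmax = [S]/(Km+[S]) = 0.86 ⇒ [S] = Km·0.86/(1−0.86) = 19.9 × 6.143 = 122 mM.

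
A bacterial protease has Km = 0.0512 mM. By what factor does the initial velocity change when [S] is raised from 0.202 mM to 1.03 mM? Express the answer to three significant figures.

1.19

The fractional saturations are [S]/(Km+[S]) = 0.202/0.2532 = 0.7978 and 1.03/1.081 = 0.9526.
v₂/v₁ is just their ratio: 0.9526/0.7978 = 1.19.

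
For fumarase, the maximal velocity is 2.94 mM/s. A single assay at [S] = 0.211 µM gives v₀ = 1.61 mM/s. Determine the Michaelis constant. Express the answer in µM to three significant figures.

0.174 µM

From v = Vmax[S]/(Km+[S]), Km = [S](Vmax − v)/v.
Km = 0.211 × (2.94 − 1.61) / 1.61 = 0.2806/1.61 = 0.174 µM.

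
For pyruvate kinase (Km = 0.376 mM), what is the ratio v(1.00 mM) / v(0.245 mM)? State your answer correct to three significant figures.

Since Vmax cancels, v₂/v₁ = [S]₂(Km+[S]₁) / [S]₁(Km+[S]₂).
= 1.00×(0.376+0.245) / (0.245×(0.376+1.00)) = 0.6210/0.3371 = 1.84.

1.84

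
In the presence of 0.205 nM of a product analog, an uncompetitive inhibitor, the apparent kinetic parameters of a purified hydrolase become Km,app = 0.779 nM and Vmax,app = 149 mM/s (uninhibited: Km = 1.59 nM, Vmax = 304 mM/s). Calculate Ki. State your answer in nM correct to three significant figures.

0.197 nM

Uncompetitive: Vmax,app = Vmax/α (and Km,app = Km/α) with α = 1 + [I]/Ki.
α = Vmax/Vmax,app = 304/149 = 2.040.
Ki = [I]/(α − 1) = 0.205/1.040 = 0.197 nM.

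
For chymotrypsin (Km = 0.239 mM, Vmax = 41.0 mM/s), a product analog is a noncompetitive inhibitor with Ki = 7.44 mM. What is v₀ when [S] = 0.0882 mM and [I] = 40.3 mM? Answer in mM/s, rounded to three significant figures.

1.72 mM/s

α = 1 + [I]/Ki = 1 + 40.3/7.44 = 6.417.
For a noncompetitive inhibitor, Vmax is reduced to Vmax/α while Km is unchanged: Km,app = 0.239 mM, Vmax,app = 6.39 mM/s.
v = Vmax,app·[S]/(Km,app + [S]) = 6.39 × 0.0882/(0.239 + 0.0882) = 1.72 mM/s.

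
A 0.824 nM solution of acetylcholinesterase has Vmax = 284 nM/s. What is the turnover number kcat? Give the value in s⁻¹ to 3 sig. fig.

345 s⁻¹

kcat = Vmax/[E]total = 284 nM/s / 0.824 nM = 345 s⁻¹.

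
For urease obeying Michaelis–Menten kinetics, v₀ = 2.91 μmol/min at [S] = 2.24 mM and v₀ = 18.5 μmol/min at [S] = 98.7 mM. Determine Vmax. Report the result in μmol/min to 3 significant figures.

From v = Vmax[S]/(Km+[S]), each point gives Vmax = v(Km+[S])/[S].
Equating: 2.91(Km+2.24)/2.24 = 18.5(Km+98.7)/98.7.
1.299·Km + 2.91 = 0.1874·Km + 18.5, so (1.299 − 0.1874)·Km = 18.5 − 2.91.
Km = 15.59/1.112 = 14.0 mM; then Vmax = 2.91(14.0+2.24)/2.24 = 21.1 μmol/min.

21.1 μmol/min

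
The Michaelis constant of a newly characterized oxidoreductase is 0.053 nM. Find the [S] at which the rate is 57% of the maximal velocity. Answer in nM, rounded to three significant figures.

v/Vmax = [S]/(Km+[S]) = 0.57, so [S] = Km·0.57/(1 − 0.57) = 0.053 × 1.326.
[S] = 0.0703 nM.

0.0703 nM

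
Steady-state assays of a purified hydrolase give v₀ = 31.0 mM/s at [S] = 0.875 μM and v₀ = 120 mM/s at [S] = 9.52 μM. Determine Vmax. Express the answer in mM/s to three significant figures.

In reciprocal form, 1/v = (Km/Vmax)·(1/[S]) + 1/Vmax. The two points give (1/[S], 1/v) = (1.143, 0.03226) and (0.1050, 0.008333).
Slope = (0.03226 − 0.008333)/(1.143 − 0.1050) = 0.02305; intercept = 0.03226 − 0.02305×1.143 = 0.005912.
Vmax = 1/intercept = 169 mM/s; Km = slope × Vmax = 0.02305 × 169 = 3.90 μM.

169 mM/s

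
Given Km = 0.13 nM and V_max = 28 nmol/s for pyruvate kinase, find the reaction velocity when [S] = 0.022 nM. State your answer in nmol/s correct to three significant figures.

[S]/(Km+[S]) = 0.022/0.1520 = 0.1447, the fractional saturation.
v = 0.1447 × Vmax = 0.1447 × 28 = 4.05 nmol/s.

4.05 nmol/s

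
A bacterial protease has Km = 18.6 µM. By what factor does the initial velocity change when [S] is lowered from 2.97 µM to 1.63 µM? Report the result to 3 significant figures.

Since Vmax cancels, v₂/v₁ = [S]₂(Km+[S]₁) / [S]₁(Km+[S]₂).
= 1.63×(18.6+2.97) / (2.97×(18.6+1.63)) = 35.16/60.08 = 0.585.

0.585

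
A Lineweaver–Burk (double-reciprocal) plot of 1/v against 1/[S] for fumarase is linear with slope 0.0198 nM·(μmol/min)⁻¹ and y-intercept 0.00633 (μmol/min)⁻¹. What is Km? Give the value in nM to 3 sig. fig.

y-intercept = 1/Vmax ⇒ Vmax = 158 μmol/min; slope = Km/Vmax ⇒ Km = slope × Vmax.
Km = 0.0198 × 158 = 3.13 nM.

3.13 nM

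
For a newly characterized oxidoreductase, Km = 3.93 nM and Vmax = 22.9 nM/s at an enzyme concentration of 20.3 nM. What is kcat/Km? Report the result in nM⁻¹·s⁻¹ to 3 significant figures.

0.287 nM⁻¹·s⁻¹

kcat = Vmax/[E]total = 22.9/20.3 = 1.13 s⁻¹.
kcat/Km = 1.13/3.93 = 0.287 nM⁻¹·s⁻¹.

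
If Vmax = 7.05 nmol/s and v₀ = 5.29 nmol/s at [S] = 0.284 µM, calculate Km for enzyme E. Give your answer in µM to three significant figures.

0.0945 µM

v/Vmax = 5.29/7.05 = 0.7504 = [S]/(Km+[S]).
So Km + [S] = [S]/0.7504 = 0.3785 µM, giving Km = 0.3785 − 0.284 = 0.0945 µM.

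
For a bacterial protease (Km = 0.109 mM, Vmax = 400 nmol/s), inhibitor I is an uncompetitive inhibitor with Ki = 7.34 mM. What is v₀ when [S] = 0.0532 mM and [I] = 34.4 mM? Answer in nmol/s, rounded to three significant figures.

51.7 nmol/s

With α = 1 + [I]/Ki = 1 + 34.4/7.34 = 5.687, the uncompetitive rate law is v = (Vmax/α)·[S] / (Km/α + [S]).
v = (400/5.687)×0.0532 / (0.109/5.687 + 0.0532) = 3.742/0.07237 = 51.7 nmol/s.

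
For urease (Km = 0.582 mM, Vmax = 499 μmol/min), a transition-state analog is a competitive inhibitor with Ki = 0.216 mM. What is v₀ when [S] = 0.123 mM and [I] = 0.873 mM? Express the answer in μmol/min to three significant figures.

20.1 μmol/min

α = 1 + [I]/Ki = 1 + 0.873/0.216 = 5.042.
For a competitive inhibitor, Vmax is unchanged and the apparent Km becomes α·Km: Km,app = 2.93 mM, Vmax,app = 499 μmol/min.
v = Vmax,app·[S]/(Km,app + [S]) = 499 × 0.123/(2.93 + 0.123) = 20.1 μmol/min.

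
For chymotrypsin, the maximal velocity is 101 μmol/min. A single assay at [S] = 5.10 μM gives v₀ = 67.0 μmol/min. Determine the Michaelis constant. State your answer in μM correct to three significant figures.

2.59 μM

From v = Vmax[S]/(Km+[S]), Km = [S](Vmax − v)/v.
Km = 5.10 × (101 − 67.0) / 67.0 = 173.4/67.0 = 2.59 μM.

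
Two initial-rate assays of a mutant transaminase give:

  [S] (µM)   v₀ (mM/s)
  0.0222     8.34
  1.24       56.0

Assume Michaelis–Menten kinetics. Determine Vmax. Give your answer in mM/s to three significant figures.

In reciprocal form, 1/v = (Km/Vmax)·(1/[S]) + 1/Vmax. The two points give (1/[S], 1/v) = (45.05, 0.1199) and (0.8065, 0.01786).
Slope = (0.1199 − 0.01786)/(45.05 − 0.8065) = 0.002307; intercept = 0.1199 − 0.002307×45.05 = 0.01600.
Vmax = 1/intercept = 62.5 mM/s; Km = slope × Vmax = 0.002307 × 62.5 = 0.144 µM.

62.5 mM/s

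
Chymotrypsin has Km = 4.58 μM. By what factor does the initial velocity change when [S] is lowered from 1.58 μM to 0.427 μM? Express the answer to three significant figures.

0.332

Since Vmax cancels, v₂/v₁ = [S]₂(Km+[S]₁) / [S]₁(Km+[S]₂).
= 0.427×(4.58+1.58) / (1.58×(4.58+0.427)) = 2.630/7.911 = 0.332.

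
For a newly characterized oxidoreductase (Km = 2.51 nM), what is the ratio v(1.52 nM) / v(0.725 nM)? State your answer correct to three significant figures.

The fractional saturations are [S]/(Km+[S]) = 0.725/3.235 = 0.2241 and 1.52/4.030 = 0.3772.
v₂/v₁ is just their ratio: 0.3772/0.2241 = 1.68.

1.68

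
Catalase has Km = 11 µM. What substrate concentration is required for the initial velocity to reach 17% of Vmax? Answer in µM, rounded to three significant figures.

2.25 µM

v/Vmax = [S]/(Km+[S]) = 0.17, so [S] = Km·0.17/(1 − 0.17) = 11 × 0.2048.
[S] = 2.25 µM.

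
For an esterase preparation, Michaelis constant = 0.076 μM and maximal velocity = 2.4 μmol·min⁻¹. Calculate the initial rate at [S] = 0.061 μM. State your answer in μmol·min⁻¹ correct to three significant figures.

v = Vmax·[S]/(Km + [S]) = 2.4 × 0.061 / (0.076 + 0.061)
  = 0.1464 / 0.1370 = 1.07 μmol·min⁻¹.

1.07 μmol·min⁻¹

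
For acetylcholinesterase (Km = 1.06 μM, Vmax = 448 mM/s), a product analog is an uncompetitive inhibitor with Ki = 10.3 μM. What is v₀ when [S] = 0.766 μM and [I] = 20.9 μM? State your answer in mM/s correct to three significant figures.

α = 1 + [I]/Ki = 1 + 20.9/10.3 = 3.029.
For an uncompetitive inhibitor, both parameters are divided by α, giving Vmax/α and Km/α: Km,app = 0.350 μM, Vmax,app = 148 mM/s.
v = Vmax,app·[S]/(Km,app + [S]) = 148 × 0.766/(0.350 + 0.766) = 102 mM/s.

102 mM/s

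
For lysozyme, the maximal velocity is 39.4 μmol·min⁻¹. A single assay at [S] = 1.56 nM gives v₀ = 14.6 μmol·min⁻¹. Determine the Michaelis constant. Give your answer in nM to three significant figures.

2.65 nM

From v = Vmax[S]/(Km+[S]), Km = [S](Vmax − v)/v.
Km = 1.56 × (39.4 − 14.6) / 14.6 = 38.69/14.6 = 2.65 nM.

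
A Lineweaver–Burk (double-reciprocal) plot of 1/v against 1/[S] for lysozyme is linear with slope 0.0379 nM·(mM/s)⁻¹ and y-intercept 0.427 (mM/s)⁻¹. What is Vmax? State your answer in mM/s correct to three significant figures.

The y-intercept of a Lineweaver–Burk plot equals 1/Vmax, so Vmax = 1/0.427 = 2.34 mM/s.

2.34 mM/s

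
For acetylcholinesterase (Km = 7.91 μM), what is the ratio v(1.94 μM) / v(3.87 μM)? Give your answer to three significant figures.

Since Vmax cancels, v₂/v₁ = [S]₂(Km+[S]₁) / [S]₁(Km+[S]₂).
= 1.94×(7.91+3.87) / (3.87×(7.91+1.94)) = 22.85/38.12 = 0.600.

0.600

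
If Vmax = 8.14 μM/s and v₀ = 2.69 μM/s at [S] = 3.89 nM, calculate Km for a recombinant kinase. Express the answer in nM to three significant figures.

7.88 nM

v/Vmax = 2.69/8.14 = 0.3305 = [S]/(Km+[S]).
So Km + [S] = [S]/0.3305 = 11.77 nM, giving Km = 11.77 − 3.89 = 7.88 nM.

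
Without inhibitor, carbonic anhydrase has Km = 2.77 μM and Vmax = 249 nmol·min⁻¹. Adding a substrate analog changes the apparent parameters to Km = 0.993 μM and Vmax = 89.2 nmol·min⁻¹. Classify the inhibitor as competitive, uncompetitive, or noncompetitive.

Both Km and Vmax decrease by the same factor (~2.79-fold) — characteristic of uncompetitive inhibition.

uncompetitive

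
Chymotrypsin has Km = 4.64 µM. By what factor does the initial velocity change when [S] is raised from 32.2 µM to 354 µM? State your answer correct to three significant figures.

1.13

Since Vmax cancels, v₂/v₁ = [S]₂(Km+[S]₁) / [S]₁(Km+[S]₂).
= 354×(4.64+32.2) / (32.2×(4.64+354)) = 13040/11550 = 1.13.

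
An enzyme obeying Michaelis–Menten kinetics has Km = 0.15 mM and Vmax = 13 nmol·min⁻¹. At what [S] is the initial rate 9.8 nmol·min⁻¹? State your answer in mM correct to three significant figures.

Rearranging v = Vmax[S]/(Km+[S]) gives [S] = Km·v/(Vmax − v).
[S] = 0.15 × 9.8 / (13 − 9.8) = 1.470/3.200 = 0.459 mM.

0.459 mM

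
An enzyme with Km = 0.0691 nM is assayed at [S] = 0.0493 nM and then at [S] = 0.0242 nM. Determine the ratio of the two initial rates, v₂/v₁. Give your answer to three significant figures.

0.623

Since Vmax cancels, v₂/v₁ = [S]₂(Km+[S]₁) / [S]₁(Km+[S]₂).
= 0.0242×(0.0691+0.0493) / (0.0493×(0.0691+0.0242)) = 0.002865/0.004600 = 0.623.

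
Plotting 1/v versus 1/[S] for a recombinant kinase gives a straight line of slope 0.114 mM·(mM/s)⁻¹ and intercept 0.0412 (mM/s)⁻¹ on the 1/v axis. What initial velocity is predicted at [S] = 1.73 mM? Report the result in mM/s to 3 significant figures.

9.34 mM/s

The y-intercept is 1/Vmax, so Vmax = 1/0.0412 = 24.3 mM/s.
The slope is Km/Vmax, so Km = 0.114 × 24.3 = 2.77 mM.
Then v = 24.3 × 1.73/(2.77 + 1.73) = 9.34 mM/s.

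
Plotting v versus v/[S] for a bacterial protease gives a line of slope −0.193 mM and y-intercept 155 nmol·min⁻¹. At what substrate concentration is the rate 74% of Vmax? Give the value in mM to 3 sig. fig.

0.549 mM

The Eadie–Hofstee slope gives Km = 0.193 mM (slope = −Km).
v/Vmax = [S]/(Km+[S]) = 0.74 ⇒ [S] = Km·0.74/(1−0.74) = 0.193 × 2.846 = 0.549 mM.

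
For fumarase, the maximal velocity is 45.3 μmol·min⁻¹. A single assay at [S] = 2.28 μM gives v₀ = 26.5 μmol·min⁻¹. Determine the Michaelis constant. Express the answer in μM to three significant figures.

From v = Vmax[S]/(Km+[S]), Km = [S](Vmax − v)/v.
Km = 2.28 × (45.3 − 26.5) / 26.5 = 42.86/26.5 = 1.62 μM.

1.62 μM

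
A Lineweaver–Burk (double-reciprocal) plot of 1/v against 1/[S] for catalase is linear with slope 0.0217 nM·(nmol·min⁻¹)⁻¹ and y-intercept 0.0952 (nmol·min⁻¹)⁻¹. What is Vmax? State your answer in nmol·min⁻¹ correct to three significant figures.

The y-intercept of a Lineweaver–Burk plot equals 1/Vmax, so Vmax = 1/0.0952 = 10.5 nmol·min⁻¹.

10.5 nmol·min⁻¹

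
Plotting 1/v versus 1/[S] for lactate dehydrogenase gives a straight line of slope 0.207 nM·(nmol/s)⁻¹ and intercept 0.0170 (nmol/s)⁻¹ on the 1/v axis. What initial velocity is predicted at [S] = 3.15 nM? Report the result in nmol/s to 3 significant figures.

12.1 nmol/s

The y-intercept is 1/Vmax, so Vmax = 1/0.0170 = 58.8 nmol/s.
The slope is Km/Vmax, so Km = 0.207 × 58.8 = 12.2 nM.
Then v = 58.8 × 3.15/(12.2 + 3.15) = 12.1 nmol/s.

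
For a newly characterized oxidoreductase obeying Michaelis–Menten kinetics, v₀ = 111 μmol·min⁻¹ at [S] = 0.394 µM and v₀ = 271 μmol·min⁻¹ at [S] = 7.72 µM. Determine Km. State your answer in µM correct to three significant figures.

0.649 µM

In reciprocal form, 1/v = (Km/Vmax)·(1/[S]) + 1/Vmax. The two points give (1/[S], 1/v) = (2.538, 0.009009) and (0.1295, 0.003690).
Slope = (0.009009 − 0.003690)/(2.538 − 0.1295) = 0.002208; intercept = 0.009009 − 0.002208×2.538 = 0.003404.
Vmax = 1/intercept = 294 μmol·min⁻¹; Km = slope × Vmax = 0.002208 × 294 = 0.649 µM.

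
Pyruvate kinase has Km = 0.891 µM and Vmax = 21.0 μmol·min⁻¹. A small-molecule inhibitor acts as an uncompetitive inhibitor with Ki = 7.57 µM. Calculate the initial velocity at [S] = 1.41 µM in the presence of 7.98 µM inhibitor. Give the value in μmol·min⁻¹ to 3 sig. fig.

7.82 μmol·min⁻¹

With α = 1 + [I]/Ki = 1 + 7.98/7.57 = 2.054, the uncompetitive rate law is v = (Vmax/α)·[S] / (Km/α + [S]).
v = (21.0/2.054)×1.41 / (0.891/2.054 + 1.41) = 14.41/1.844 = 7.82 μmol·min⁻¹.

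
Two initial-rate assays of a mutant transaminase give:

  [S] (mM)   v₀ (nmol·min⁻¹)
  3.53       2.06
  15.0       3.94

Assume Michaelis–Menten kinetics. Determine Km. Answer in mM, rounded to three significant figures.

5.86 mM

In reciprocal form, 1/v = (Km/Vmax)·(1/[S]) + 1/Vmax. The two points give (1/[S], 1/v) = (0.2833, 0.4854) and (0.06667, 0.2538).
Slope = (0.4854 − 0.2538)/(0.2833 − 0.06667) = 1.069; intercept = 0.4854 − 1.069×0.2833 = 0.1825.
Vmax = 1/intercept = 5.48 nmol·min⁻¹; Km = slope × Vmax = 1.069 × 5.48 = 5.86 mM.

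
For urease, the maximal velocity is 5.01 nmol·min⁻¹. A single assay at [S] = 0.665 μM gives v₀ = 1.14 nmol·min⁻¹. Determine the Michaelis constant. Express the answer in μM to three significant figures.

v/Vmax = 1.14/5.01 = 0.2275 = [S]/(Km+[S]).
So Km + [S] = [S]/0.2275 = 2.923 μM, giving Km = 2.923 − 0.665 = 2.26 μM.

2.26 μM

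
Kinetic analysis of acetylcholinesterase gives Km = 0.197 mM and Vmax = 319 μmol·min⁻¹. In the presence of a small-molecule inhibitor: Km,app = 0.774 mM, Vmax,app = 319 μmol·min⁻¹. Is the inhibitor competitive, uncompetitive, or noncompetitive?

Km increases (0.197 → 0.774 mM) while Vmax is unchanged — the hallmark of competitive inhibition.

competitive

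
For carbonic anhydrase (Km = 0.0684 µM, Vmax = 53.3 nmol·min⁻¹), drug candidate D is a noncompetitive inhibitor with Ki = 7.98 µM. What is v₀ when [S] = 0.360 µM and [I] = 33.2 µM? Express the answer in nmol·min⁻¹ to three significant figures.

With α = 1 + [I]/Ki = 1 + 33.2/7.98 = 5.160, the noncompetitive rate law is v = (Vmax/α)·[S] / (Km + [S]).
v = (53.3/5.160)×0.360 / (0.0684 + 0.360) = 3.718/0.4284 = 8.68 nmol·min⁻¹.

8.68 nmol·min⁻¹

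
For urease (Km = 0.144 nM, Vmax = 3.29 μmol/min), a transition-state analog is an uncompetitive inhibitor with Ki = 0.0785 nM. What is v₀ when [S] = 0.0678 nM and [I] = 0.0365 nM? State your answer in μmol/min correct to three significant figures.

α = 1 + [I]/Ki = 1 + 0.0365/0.0785 = 1.465.
For an uncompetitive inhibitor, both parameters are divided by α, giving Vmax/α and Km/α: Km,app = 0.0983 nM, Vmax,app = 2.25 μmol/min.
v = Vmax,app·[S]/(Km,app + [S]) = 2.25 × 0.0678/(0.0983 + 0.0678) = 0.917 μmol/min.

0.917 μmol/min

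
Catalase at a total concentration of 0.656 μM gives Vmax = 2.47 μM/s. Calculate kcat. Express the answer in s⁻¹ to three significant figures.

kcat = Vmax/[E]total = 2.47 μM/s / 0.656 μM = 3.77 s⁻¹.

3.77 s⁻¹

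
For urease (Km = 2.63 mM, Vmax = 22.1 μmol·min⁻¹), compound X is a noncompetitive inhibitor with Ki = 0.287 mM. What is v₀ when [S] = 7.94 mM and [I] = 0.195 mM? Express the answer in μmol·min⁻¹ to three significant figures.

α = 1 + [I]/Ki = 1 + 0.195/0.287 = 1.679.
For a noncompetitive inhibitor, Vmax is reduced to Vmax/α while Km is unchanged: Km,app = 2.63 mM, Vmax,app = 13.2 μmol·min⁻¹.
v = Vmax,app·[S]/(Km,app + [S]) = 13.2 × 7.94/(2.63 + 7.94) = 9.88 μmol·min⁻¹.

9.88 μmol·min⁻¹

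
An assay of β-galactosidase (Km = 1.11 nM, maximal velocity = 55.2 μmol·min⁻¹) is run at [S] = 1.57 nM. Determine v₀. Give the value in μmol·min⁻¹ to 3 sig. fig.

v = Vmax·[S]/(Km + [S]) = 55.2 × 1.57 / (1.11 + 1.57)
  = 86.66 / 2.680 = 32.3 μmol·min⁻¹.

32.3 μmol·min⁻¹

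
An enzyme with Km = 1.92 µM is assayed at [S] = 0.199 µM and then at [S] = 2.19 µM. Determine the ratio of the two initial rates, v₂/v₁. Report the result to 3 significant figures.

Since Vmax cancels, v₂/v₁ = [S]₂(Km+[S]₁) / [S]₁(Km+[S]₂).
= 2.19×(1.92+0.199) / (0.199×(1.92+2.19)) = 4.641/0.8179 = 5.67.

5.67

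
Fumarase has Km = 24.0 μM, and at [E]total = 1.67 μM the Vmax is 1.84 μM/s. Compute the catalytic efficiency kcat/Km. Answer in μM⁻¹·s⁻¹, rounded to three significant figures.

0.0459 μM⁻¹·s⁻¹

kcat = Vmax/[E]total = 1.84/1.67 = 1.10 s⁻¹.
kcat/Km = 1.10/24.0 = 0.0459 μM⁻¹·s⁻¹.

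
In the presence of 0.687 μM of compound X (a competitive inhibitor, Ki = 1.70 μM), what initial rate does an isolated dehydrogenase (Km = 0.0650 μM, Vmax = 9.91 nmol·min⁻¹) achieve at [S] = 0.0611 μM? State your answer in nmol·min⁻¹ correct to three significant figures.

With α = 1 + [I]/Ki = 1 + 0.687/1.70 = 1.404, the competitive rate law is v = Vmax[S] / (αKm + [S]).
v = 9.91×0.0611 / (1.404×0.0650 + 0.0611) = 0.6055/0.1524 = 3.97 nmol·min⁻¹.

3.97 nmol·min⁻¹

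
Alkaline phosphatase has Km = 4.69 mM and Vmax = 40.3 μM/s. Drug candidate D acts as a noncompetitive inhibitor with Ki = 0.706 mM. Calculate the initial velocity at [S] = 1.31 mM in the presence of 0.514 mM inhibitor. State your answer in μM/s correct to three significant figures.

5.09 μM/s

α = 1 + [I]/Ki = 1 + 0.514/0.706 = 1.728.
For a noncompetitive inhibitor, Vmax is reduced to Vmax/α while Km is unchanged: Km,app = 4.69 mM, Vmax,app = 23.3 μM/s.
v = Vmax,app·[S]/(Km,app + [S]) = 23.3 × 1.31/(4.69 + 1.31) = 5.09 μM/s.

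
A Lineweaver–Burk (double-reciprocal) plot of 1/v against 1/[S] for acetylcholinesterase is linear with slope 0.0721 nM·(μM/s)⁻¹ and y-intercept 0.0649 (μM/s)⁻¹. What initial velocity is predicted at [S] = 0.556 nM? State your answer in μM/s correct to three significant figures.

The y-intercept is 1/Vmax, so Vmax = 1/0.0649 = 15.4 μM/s.
The slope is Km/Vmax, so Km = 0.0721 × 15.4 = 1.11 nM.
Then v = 15.4 × 0.556/(1.11 + 0.556) = 5.14 μM/s.

5.14 μM/s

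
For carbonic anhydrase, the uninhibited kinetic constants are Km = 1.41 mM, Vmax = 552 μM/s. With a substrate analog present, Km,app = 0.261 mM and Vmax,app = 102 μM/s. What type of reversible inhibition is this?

Both Km and Vmax decrease by the same factor (~5.41-fold) — characteristic of uncompetitive inhibition.

uncompetitive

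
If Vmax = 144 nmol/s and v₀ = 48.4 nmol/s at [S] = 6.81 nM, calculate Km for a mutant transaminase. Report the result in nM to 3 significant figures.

From v = Vmax[S]/(Km+[S]), Km = [S](Vmax − v)/v.
Km = 6.81 × (144 − 48.4) / 48.4 = 651.0/48.4 = 13.5 nM.

13.5 nM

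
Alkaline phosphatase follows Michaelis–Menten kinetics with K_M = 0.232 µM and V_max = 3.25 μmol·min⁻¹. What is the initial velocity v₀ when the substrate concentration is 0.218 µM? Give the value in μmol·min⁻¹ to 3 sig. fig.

1.57 μmol·min⁻¹

[S]/(Km+[S]) = 0.218/0.4500 = 0.4844, the fractional saturation.
v = 0.4844 × Vmax = 0.4844 × 3.25 = 1.57 μmol·min⁻¹.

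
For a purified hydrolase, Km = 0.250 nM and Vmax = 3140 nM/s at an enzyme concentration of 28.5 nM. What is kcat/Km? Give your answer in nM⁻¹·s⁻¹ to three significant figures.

kcat = Vmax/[E]total = 3140/28.5 = 110 s⁻¹.
kcat/Km = 110/0.250 = 441 nM⁻¹·s⁻¹.

441 nM⁻¹·s⁻¹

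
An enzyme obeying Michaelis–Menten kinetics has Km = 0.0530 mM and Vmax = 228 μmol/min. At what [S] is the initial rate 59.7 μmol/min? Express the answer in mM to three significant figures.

0.0188 mM

The required fractional saturation is v/Vmax = 59.7/228 = 0.2618.
Then [S]/(Km+[S]) = 0.2618 ⇒ [S] = 0.0530 × 0.2618/(1 − 0.2618) = 0.0188 mM.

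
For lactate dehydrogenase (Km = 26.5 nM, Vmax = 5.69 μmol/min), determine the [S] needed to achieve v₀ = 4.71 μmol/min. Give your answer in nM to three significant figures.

The required fractional saturation is v/Vmax = 4.71/5.69 = 0.8278.
Then [S]/(Km+[S]) = 0.8278 ⇒ [S] = 26.5 × 0.8278/(1 − 0.8278) = 127 nM.

127 nM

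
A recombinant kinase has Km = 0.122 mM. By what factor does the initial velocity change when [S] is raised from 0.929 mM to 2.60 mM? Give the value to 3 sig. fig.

The fractional saturations are [S]/(Km+[S]) = 0.929/1.051 = 0.8839 and 2.60/2.722 = 0.9552.
v₂/v₁ is just their ratio: 0.9552/0.8839 = 1.08.

1.08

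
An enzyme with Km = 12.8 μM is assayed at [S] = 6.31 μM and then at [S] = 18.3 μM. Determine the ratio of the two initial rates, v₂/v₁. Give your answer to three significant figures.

The fractional saturations are [S]/(Km+[S]) = 6.31/19.11 = 0.3302 and 18.3/31.10 = 0.5884.
v₂/v₁ is just their ratio: 0.5884/0.3302 = 1.78.

1.78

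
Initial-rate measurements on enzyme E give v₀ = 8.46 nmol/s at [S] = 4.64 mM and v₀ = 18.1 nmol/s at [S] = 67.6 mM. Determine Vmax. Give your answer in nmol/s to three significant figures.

19.8 nmol/s

In reciprocal form, 1/v = (Km/Vmax)·(1/[S]) + 1/Vmax. The two points give (1/[S], 1/v) = (0.2155, 0.1182) and (0.01479, 0.05525).
Slope = (0.1182 − 0.05525)/(0.2155 − 0.01479) = 0.3136; intercept = 0.1182 − 0.3136×0.2155 = 0.05061.
Vmax = 1/intercept = 19.8 nmol/s; Km = slope × Vmax = 0.3136 × 19.8 = 6.20 mM.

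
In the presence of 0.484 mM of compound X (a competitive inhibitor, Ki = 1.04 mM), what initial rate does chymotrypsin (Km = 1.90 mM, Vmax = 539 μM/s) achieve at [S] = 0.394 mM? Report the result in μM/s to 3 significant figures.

66.8 μM/s

With α = 1 + [I]/Ki = 1 + 0.484/1.04 = 1.465, the competitive rate law is v = Vmax[S] / (αKm + [S]).
v = 539×0.394 / (1.465×1.90 + 0.394) = 212.4/3.178 = 66.8 μM/s.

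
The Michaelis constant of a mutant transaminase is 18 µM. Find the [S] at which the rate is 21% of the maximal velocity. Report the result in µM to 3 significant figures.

v/Vmax = [S]/(Km+[S]) = 0.21, so [S] = Km·0.21/(1 − 0.21) = 18 × 0.2658.
[S] = 4.78 µM.

4.78 µM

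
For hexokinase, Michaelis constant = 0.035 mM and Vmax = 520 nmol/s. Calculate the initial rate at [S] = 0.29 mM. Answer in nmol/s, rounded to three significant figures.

[S]/(Km+[S]) = 0.29/0.3250 = 0.8923, the fractional saturation.
v = 0.8923 × Vmax = 0.8923 × 520 = 464 nmol/s.

464 nmol/s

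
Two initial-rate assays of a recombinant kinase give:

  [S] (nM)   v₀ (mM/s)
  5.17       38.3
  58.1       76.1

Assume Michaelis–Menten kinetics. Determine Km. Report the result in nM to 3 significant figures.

6.20 nM

From v = Vmax[S]/(Km+[S]), each point gives Vmax = v(Km+[S])/[S].
Equating: 38.3(Km+5.17)/5.17 = 76.1(Km+58.1)/58.1.
7.408·Km + 38.3 = 1.310·Km + 76.1, so (7.408 − 1.310)·Km = 76.1 − 38.3.
Km = 37.80/6.098 = 6.20 nM; then Vmax = 38.3(6.20+5.17)/5.17 = 84.2 mM/s.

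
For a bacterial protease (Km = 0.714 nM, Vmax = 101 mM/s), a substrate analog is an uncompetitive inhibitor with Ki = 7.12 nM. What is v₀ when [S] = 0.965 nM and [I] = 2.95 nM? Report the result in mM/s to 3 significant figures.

α = 1 + [I]/Ki = 1 + 2.95/7.12 = 1.414.
For an uncompetitive inhibitor, both parameters are divided by α, giving Vmax/α and Km/α: Km,app = 0.505 nM, Vmax,app = 71.4 mM/s.
v = Vmax,app·[S]/(Km,app + [S]) = 71.4 × 0.965/(0.505 + 0.965) = 46.9 mM/s.

46.9 mM/s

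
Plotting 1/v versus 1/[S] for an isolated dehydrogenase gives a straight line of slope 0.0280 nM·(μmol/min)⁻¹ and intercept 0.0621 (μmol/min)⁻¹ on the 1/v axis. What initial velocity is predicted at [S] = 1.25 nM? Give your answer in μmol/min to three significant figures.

The y-intercept is 1/Vmax, so Vmax = 1/0.0621 = 16.1 μmol/min.
The slope is Km/Vmax, so Km = 0.0280 × 16.1 = 0.451 nM.
Then v = 16.1 × 1.25/(0.451 + 1.25) = 11.8 μmol/min.

11.8 μmol/min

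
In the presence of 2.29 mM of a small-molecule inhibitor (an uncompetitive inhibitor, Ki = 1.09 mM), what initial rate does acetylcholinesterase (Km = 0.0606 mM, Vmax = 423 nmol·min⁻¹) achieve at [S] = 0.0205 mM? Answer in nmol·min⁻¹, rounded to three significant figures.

α = 1 + [I]/Ki = 1 + 2.29/1.09 = 3.101.
For an uncompetitive inhibitor, both parameters are divided by α, giving Vmax/α and Km/α: Km,app = 0.0195 mM, Vmax,app = 136 nmol·min⁻¹.
v = Vmax,app·[S]/(Km,app + [S]) = 136 × 0.0205/(0.0195 + 0.0205) = 69.8 nmol·min⁻¹.

69.8 nmol·min⁻¹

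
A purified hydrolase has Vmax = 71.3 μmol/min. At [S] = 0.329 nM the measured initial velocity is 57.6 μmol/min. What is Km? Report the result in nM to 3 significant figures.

0.0783 nM

v/Vmax = 57.6/71.3 = 0.8079 = [S]/(Km+[S]).
So Km + [S] = [S]/0.8079 = 0.4073 nM, giving Km = 0.4073 − 0.329 = 0.0783 nM.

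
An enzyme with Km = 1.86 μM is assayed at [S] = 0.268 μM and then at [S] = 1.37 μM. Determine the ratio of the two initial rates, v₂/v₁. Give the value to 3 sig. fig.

3.37

The fractional saturations are [S]/(Km+[S]) = 0.268/2.128 = 0.1259 and 1.37/3.230 = 0.4241.
v₂/v₁ is just their ratio: 0.4241/0.1259 = 3.37.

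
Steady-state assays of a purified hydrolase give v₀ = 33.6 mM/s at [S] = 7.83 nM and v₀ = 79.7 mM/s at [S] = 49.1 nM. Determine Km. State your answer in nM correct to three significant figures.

17.3 nM

From v = Vmax[S]/(Km+[S]), each point gives Vmax = v(Km+[S])/[S].
Equating: 33.6(Km+7.83)/7.83 = 79.7(Km+49.1)/49.1.
4.291·Km + 33.6 = 1.623·Km + 79.7, so (4.291 − 1.623)·Km = 79.7 − 33.6.
Km = 46.10/2.668 = 17.3 nM; then Vmax = 33.6(17.3+7.83)/7.83 = 108 mM/s.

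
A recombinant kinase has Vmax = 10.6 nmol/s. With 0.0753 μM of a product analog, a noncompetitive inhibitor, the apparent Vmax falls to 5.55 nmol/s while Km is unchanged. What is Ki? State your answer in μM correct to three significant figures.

0.0828 μM

Noncompetitive: Vmax,app = Vmax/α with α = 1 + [I]/Ki.
α = Vmax/Vmax,app = 10.6/5.55 = 1.910.
Since α = 1 + [I]/Ki, [I]/Ki = 1.910 − 1 = 0.9099 and Ki = 0.0753/0.9099 = 0.0828 μM.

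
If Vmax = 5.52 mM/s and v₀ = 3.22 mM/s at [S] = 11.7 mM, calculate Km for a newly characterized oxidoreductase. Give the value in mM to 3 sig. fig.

8.36 mM

From v = Vmax[S]/(Km+[S]), Km = [S](Vmax − v)/v.
Km = 11.7 × (5.52 − 3.22) / 3.22 = 26.91/3.22 = 8.36 mM.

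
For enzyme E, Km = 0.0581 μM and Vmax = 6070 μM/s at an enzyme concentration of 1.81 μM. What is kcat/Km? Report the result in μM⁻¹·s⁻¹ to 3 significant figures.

57700 μM⁻¹·s⁻¹

kcat = Vmax/[E]total = 6070/1.81 = 3350 s⁻¹.
kcat/Km = 3350/0.0581 = 57700 μM⁻¹·s⁻¹.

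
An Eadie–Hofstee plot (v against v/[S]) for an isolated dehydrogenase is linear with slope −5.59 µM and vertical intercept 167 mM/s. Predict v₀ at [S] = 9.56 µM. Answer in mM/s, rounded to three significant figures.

105 mM/s

In the Eadie–Hofstee form v = Vmax − Km·(v/[S]), the slope is −Km and the intercept is Vmax, so Km = 5.59 µM and Vmax = 167 mM/s.
v = 167 × 9.56/(5.59 + 9.56) = 105 mM/s.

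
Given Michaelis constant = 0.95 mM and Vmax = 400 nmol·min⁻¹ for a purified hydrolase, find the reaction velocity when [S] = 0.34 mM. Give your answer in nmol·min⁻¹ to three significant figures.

v = Vmax·[S]/(Km + [S]) = 400 × 0.34 / (0.95 + 0.34)
  = 136.0 / 1.290 = 105 nmol·min⁻¹.

105 nmol·min⁻¹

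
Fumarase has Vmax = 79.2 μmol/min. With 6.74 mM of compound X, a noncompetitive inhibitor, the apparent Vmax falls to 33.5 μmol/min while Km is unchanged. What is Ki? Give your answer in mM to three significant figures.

4.94 mM

Noncompetitive: Vmax,app = Vmax/α with α = 1 + [I]/Ki.
α = Vmax/Vmax,app = 79.2/33.5 = 2.364.
Ki = [I]/(α − 1) = 6.74/1.364 = 4.94 mM.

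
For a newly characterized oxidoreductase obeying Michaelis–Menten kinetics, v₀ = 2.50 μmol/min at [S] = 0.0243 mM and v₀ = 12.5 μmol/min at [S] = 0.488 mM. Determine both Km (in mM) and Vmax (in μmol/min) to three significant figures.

From v = Vmax[S]/(Km+[S]), each point gives Vmax = v(Km+[S])/[S].
Equating: 2.50(Km+0.0243)/0.0243 = 12.5(Km+0.488)/0.488.
102.9·Km + 2.50 = 25.61·Km + 12.5, so (102.9 − 25.61)·Km = 12.5 − 2.50.
Km = 10.00/77.27 = 0.129 mM; then Vmax = 2.50(0.129+0.0243)/0.0243 = 15.8 μmol/min.

Km = 0.129 mM; Vmax = 15.8 μmol/min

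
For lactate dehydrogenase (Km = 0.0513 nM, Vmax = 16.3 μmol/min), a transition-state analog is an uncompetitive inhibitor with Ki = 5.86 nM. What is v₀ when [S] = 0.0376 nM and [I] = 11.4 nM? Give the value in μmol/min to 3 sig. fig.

3.78 μmol/min

With α = 1 + [I]/Ki = 1 + 11.4/5.86 = 2.945, the uncompetitive rate law is v = (Vmax/α)·[S] / (Km/α + [S]).
v = (16.3/2.945)×0.0376 / (0.0513/2.945 + 0.0376) = 0.2081/0.05502 = 3.78 μmol/min.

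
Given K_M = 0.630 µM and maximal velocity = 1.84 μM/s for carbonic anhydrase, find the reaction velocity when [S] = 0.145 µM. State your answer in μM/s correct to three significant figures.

[S]/(Km+[S]) = 0.145/0.7750 = 0.1871, the fractional saturation.
v = 0.1871 × Vmax = 0.1871 × 1.84 = 0.344 μM/s.

0.344 μM/s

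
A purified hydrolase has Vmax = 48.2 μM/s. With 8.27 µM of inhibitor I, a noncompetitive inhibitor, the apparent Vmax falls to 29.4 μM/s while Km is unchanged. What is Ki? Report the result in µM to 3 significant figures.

Noncompetitive: Vmax,app = Vmax/α with α = 1 + [I]/Ki.
α = Vmax/Vmax,app = 48.2/29.4 = 1.639.
Since α = 1 + [I]/Ki, [I]/Ki = 1.639 − 1 = 0.6395 and Ki = 8.27/0.6395 = 12.9 µM.

12.9 µM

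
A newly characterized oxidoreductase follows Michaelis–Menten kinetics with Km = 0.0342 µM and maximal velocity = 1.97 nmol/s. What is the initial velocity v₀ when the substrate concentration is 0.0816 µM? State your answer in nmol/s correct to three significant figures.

1.39 nmol/s

[S]/(Km+[S]) = 0.0816/0.1158 = 0.7047, the fractional saturation.
v = 0.7047 × Vmax = 0.7047 × 1.97 = 1.39 nmol/s.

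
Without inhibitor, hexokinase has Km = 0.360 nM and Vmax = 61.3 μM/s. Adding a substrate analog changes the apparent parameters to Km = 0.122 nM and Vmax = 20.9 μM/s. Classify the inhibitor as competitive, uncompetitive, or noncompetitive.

uncompetitive

Both Km and Vmax decrease by the same factor (~2.94-fold) — characteristic of uncompetitive inhibition.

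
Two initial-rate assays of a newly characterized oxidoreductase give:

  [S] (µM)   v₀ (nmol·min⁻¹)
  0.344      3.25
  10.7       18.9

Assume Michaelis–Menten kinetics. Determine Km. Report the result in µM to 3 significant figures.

From v = Vmax[S]/(Km+[S]), each point gives Vmax = v(Km+[S])/[S].
Equating: 3.25(Km+0.344)/0.344 = 18.9(Km+10.7)/10.7.
9.448·Km + 3.25 = 1.766·Km + 18.9, so (9.448 − 1.766)·Km = 18.9 − 3.25.
Km = 15.65/7.681 = 2.04 µM; then Vmax = 3.25(2.04+0.344)/0.344 = 22.5 nmol·min⁻¹.

2.04 µM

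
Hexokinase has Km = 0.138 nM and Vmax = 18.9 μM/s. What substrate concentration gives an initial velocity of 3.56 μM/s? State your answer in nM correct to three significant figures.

Rearranging v = Vmax[S]/(Km+[S]) gives [S] = Km·v/(Vmax − v).
[S] = 0.138 × 3.56 / (18.9 − 3.56) = 0.4913/15.34 = 0.0320 nM.

0.0320 nM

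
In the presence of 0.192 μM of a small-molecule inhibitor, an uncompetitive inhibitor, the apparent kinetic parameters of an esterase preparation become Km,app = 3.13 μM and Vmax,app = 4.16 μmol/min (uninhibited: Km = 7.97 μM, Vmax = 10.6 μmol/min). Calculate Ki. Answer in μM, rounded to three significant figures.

0.124 μM

Uncompetitive: Vmax,app = Vmax/α (and Km,app = Km/α) with α = 1 + [I]/Ki.
α = Vmax/Vmax,app = 10.6/4.16 = 2.548.
Ki = [I]/(α − 1) = 0.192/1.548 = 0.124 μM.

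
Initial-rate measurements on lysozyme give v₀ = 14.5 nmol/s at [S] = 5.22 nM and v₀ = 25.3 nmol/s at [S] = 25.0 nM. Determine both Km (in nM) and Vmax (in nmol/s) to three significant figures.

Km = 6.12 nM; Vmax = 31.5 nmol/s

From v = Vmax[S]/(Km+[S]), each point gives Vmax = v(Km+[S])/[S].
Equating: 14.5(Km+5.22)/5.22 = 25.3(Km+25.0)/25.0.
2.778·Km + 14.5 = 1.012·Km + 25.3, so (2.778 − 1.012)·Km = 25.3 − 14.5.
Km = 10.80/1.766 = 6.12 nM; then Vmax = 14.5(6.12+5.22)/5.22 = 31.5 nmol/s.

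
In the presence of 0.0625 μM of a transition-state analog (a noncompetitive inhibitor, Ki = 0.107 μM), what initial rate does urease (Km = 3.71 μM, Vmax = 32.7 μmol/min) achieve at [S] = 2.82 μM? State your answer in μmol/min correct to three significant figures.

α = 1 + [I]/Ki = 1 + 0.0625/0.107 = 1.584.
For a noncompetitive inhibitor, Vmax is reduced to Vmax/α while Km is unchanged: Km,app = 3.71 μM, Vmax,app = 20.6 μmol/min.
v = Vmax,app·[S]/(Km,app + [S]) = 20.6 × 2.82/(3.71 + 2.82) = 8.91 μmol/min.

8.91 μmol/min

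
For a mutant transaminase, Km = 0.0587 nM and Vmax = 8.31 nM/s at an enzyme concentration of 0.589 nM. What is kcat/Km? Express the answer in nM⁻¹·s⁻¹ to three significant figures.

240 nM⁻¹·s⁻¹

kcat = Vmax/[E]total = 8.31/0.589 = 14.1 s⁻¹.
kcat/Km = 14.1/0.0587 = 240 nM⁻¹·s⁻¹.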